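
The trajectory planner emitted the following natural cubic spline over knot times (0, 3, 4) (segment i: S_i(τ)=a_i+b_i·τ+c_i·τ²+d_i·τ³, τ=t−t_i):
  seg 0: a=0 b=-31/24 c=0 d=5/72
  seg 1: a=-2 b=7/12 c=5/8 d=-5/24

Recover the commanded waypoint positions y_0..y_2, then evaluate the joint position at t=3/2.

y_0=0 y_1=-2 y_2=-1
S(3/2) = -109/64

y_0 = S_0(0) = a_0 = 0
y_1 = S_1(0) = a_1 = -2
y_2 = S_1(1) = -1
t_q=3/2 is in segment 0 (τ=3/2); S_0(τ)=-109/64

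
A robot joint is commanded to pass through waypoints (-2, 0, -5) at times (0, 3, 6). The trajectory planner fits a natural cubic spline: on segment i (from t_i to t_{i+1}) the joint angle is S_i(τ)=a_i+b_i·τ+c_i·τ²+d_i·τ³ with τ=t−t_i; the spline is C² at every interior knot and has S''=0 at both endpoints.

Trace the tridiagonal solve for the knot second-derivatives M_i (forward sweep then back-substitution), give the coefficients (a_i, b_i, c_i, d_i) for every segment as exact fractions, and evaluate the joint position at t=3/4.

Δ: Δ0=2/3, Δ1=-5/3
row 1: diag=12, rhs=-14; c'=1/4, d'=-7/6
back: M1=-7/6
M: M0=0, M1=-7/6, M2=0
seg 0: a=-2, c=M0/2=0, d=(M1−M0)/(6·3)=-7/108, b=Δ0−h0·(2M0+M1)/6=5/4
seg 1: a=0, c=M1/2=-7/12, d=(M2−M1)/(6·3)=7/108, b=Δ1−h1·(2M1+M2)/6=-1/2
t_q=3/4 → seg 0, τ=3/4; S=-2+5/4·τ+0·τ²+-7/108·τ³=-279/256

  seg 0: a=-2 b=5/4 c=0 d=-7/108
  seg 1: a=0 b=-1/2 c=-7/12 d=7/108
S(3/4) = -279/256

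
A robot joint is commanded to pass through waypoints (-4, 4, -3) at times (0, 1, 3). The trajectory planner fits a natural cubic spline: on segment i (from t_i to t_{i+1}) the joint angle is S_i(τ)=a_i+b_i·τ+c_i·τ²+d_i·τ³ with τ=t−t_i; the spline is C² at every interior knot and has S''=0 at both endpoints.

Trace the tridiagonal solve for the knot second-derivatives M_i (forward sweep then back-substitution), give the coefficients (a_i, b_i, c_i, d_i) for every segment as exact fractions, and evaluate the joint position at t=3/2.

Δ: Δ0=8, Δ1=-7/2
row 1: diag=6, rhs=-69; c'=1/3, d'=-23/2
back: M1=-23/2
M: M0=0, M1=-23/2, M2=0
seg 0: a=-4, c=M0/2=0, d=(M1−M0)/(6·1)=-23/12, b=Δ0−h0·(2M0+M1)/6=119/12
seg 1: a=4, c=M1/2=-23/4, d=(M2−M1)/(6·2)=23/24, b=Δ1−h1·(2M1+M2)/6=25/6
t_q=3/2 → seg 1, τ=1/2; S=4+25/6·τ+-23/4·τ²+23/24·τ³=305/64

  seg 0: a=-4 b=119/12 c=0 d=-23/12
  seg 1: a=4 b=25/6 c=-23/4 d=23/24
S(3/2) = 305/64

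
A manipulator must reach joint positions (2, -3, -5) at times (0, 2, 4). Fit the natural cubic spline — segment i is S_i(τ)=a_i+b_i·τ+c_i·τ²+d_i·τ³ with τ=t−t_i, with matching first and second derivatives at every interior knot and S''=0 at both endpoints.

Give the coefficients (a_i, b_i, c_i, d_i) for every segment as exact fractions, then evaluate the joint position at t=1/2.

  seg 0: a=2 b=-23/8 c=0 d=3/32
  seg 1: a=-3 b=-7/4 c=9/16 d=-3/32
S(1/2) = 147/256

Δ: Δ0=-5/2, Δ1=-1
row 1: diag=8, rhs=9; c'=1/4, d'=9/8
back: M1=9/8
M: M0=0, M1=9/8, M2=0
seg 0: a=2, c=M0/2=0, d=(M1−M0)/(6·2)=3/32, b=Δ0−h0·(2M0+M1)/6=-23/8
seg 1: a=-3, c=M1/2=9/16, d=(M2−M1)/(6·2)=-3/32, b=Δ1−h1·(2M1+M2)/6=-7/4
t_q=1/2 → seg 0, τ=1/2; S=2+-23/8·τ+0·τ²+3/32·τ³=147/256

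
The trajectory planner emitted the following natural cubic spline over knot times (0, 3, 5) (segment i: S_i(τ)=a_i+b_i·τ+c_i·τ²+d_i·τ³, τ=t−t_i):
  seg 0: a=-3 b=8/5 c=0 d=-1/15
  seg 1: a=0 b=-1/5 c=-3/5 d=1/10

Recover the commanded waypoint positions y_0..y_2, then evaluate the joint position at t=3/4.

y_0=-3 y_1=0 y_2=-2
S(3/4) = -117/64

y_0 = S_0(0) = a_0 = -3
y_1 = S_1(0) = a_1 = 0
y_2 = S_1(2) = -2
t_q=3/4 is in segment 0 (τ=3/4); S_0(τ)=-117/64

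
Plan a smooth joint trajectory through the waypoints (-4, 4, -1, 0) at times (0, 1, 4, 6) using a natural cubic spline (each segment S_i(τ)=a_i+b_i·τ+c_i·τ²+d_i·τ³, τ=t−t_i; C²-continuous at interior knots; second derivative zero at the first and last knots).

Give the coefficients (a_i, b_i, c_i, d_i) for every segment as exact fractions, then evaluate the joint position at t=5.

Δ: Δ0=8, Δ1=-5/3, Δ2=1/2
row 1: diag=8, rhs=-58; c'=3/8, d'=-29/4
row 2: denom=10−3·3/8=71/8; d'=(13−3·-29/4)/(71/8)=278/71
back: M2=278/71
back: M1=-29/4−3/8·278/71=-619/71
M: M0=0, M1=-619/71, M2=278/71, M3=0
seg 0: a=-4, c=M0/2=0, d=(M1−M0)/(6·1)=-619/426, b=Δ0−h0·(2M0+M1)/6=4027/426
seg 1: a=4, c=M1/2=-619/142, d=(M2−M1)/(6·3)=299/426, b=Δ1−h1·(2M1+M2)/6=1085/213
seg 2: a=-1, c=M2/2=139/71, d=(M3−M2)/(6·2)=-139/426, b=Δ2−h2·(2M2+M3)/6=-899/426
t_q=5 → seg 2, τ=1; S=-1+-899/426·τ+139/71·τ²+-139/426·τ³=-105/71

  seg 0: a=-4 b=4027/426 c=0 d=-619/426
  seg 1: a=4 b=1085/213 c=-619/142 d=299/426
  seg 2: a=-1 b=-899/426 c=139/71 d=-139/426
S(5) = -105/71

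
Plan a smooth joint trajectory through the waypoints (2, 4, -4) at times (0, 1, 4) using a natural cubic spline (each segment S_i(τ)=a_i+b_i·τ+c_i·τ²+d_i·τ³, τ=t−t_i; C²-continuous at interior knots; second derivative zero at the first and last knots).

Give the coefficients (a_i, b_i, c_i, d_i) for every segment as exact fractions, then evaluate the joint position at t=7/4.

Δ: Δ0=2, Δ1=-8/3
row 1: diag=8, rhs=-28; c'=3/8, d'=-7/2
back: M1=-7/2
M: M0=0, M1=-7/2, M2=0
seg 0: a=2, c=M0/2=0, d=(M1−M0)/(6·1)=-7/12, b=Δ0−h0·(2M0+M1)/6=31/12
seg 1: a=4, c=M1/2=-7/4, d=(M2−M1)/(6·3)=7/36, b=Δ1−h1·(2M1+M2)/6=5/6
t_q=7/4 → seg 1, τ=3/4; S=4+5/6·τ+-7/4·τ²+7/36·τ³=953/256

  seg 0: a=2 b=31/12 c=0 d=-7/12
  seg 1: a=4 b=5/6 c=-7/4 d=7/36
S(7/4) = 953/256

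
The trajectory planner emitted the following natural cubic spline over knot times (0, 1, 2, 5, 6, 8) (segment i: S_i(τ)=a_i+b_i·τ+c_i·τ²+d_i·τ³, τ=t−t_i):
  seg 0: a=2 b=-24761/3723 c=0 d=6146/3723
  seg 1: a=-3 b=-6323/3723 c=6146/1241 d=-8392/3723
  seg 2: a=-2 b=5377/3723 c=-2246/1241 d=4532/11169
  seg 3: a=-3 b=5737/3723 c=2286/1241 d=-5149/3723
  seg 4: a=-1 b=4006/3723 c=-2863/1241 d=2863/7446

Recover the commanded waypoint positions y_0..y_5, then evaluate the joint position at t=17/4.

y_0=2 y_1=-3 y_2=-2 y_3=-3 y_4=-1 y_5=-5
S(17/4) = -65341/19856

y_0 = S_0(0) = a_0 = 2
y_1 = S_1(0) = a_1 = -3
y_2 = S_2(0) = a_2 = -2
y_3 = S_3(0) = a_3 = -3
y_4 = S_4(0) = a_4 = -1
y_5 = S_4(2) = -5
t_q=17/4 is in segment 2 (τ=9/4); S_2(τ)=-65341/19856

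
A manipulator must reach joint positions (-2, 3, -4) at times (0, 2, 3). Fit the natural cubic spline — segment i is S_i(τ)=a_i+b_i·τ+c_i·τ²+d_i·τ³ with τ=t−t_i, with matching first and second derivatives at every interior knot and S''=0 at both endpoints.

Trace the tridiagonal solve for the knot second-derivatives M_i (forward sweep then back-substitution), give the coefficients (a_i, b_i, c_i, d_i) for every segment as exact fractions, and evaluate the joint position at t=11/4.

Δ: Δ0=5/2, Δ1=-7
row 1: diag=6, rhs=-57; c'=1/6, d'=-19/2
back: M1=-19/2
M: M0=0, M1=-19/2, M2=0
seg 0: a=-2, c=M0/2=0, d=(M1−M0)/(6·2)=-19/24, b=Δ0−h0·(2M0+M1)/6=17/3
seg 1: a=3, c=M1/2=-19/4, d=(M2−M1)/(6·1)=19/12, b=Δ1−h1·(2M1+M2)/6=-23/6
t_q=11/4 → seg 1, τ=3/4; S=3+-23/6·τ+-19/4·τ²+19/12·τ³=-481/256

  seg 0: a=-2 b=17/3 c=0 d=-19/24
  seg 1: a=3 b=-23/6 c=-19/4 d=19/12
S(11/4) = -481/256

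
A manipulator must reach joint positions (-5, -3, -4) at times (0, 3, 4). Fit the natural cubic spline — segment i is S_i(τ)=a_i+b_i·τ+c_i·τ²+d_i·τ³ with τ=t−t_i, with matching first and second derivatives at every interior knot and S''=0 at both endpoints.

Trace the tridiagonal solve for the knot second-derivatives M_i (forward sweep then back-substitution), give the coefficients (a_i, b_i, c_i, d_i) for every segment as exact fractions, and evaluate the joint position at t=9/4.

Δ: Δ0=2/3, Δ1=-1
row 1: diag=8, rhs=-10; c'=1/8, d'=-5/4
back: M1=-5/4
M: M0=0, M1=-5/4, M2=0
seg 0: a=-5, c=M0/2=0, d=(M1−M0)/(6·3)=-5/72, b=Δ0−h0·(2M0+M1)/6=31/24
seg 1: a=-3, c=M1/2=-5/8, d=(M2−M1)/(6·1)=5/24, b=Δ1−h1·(2M1+M2)/6=-7/12
t_q=9/4 → seg 0, τ=9/4; S=-5+31/24·τ+0·τ²+-5/72·τ³=-1477/512

  seg 0: a=-5 b=31/24 c=0 d=-5/72
  seg 1: a=-3 b=-7/12 c=-5/8 d=5/24
S(9/4) = -1477/512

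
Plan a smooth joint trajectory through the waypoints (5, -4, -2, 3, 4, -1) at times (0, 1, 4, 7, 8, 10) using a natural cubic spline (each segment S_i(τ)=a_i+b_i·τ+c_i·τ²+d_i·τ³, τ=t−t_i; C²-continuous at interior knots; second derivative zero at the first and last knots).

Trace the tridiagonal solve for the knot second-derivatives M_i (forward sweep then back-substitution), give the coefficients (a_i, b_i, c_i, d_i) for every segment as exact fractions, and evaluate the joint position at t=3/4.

  seg 0: a=5 b=-75395/7314 c=0 d=9569/7314
  seg 1: a=-4 b=-23344/3657 c=9569/2438 d=-11519/21942
  seg 2: a=-2 b=21883/7314 c=-975/1219 d=291/2438
  seg 3: a=3 b=5177/3657 c=669/2438 d=-5047/7314
  seg 4: a=4 b=-773/7314 c=-2189/1219 d=2189/7314
S(3/4) = -340039/156032

Δ: Δ0=-9, Δ1=2/3, Δ2=5/3, Δ3=1, Δ4=-5/2
row 1: diag=8, rhs=58; c'=3/8, d'=29/4
row 2: denom=12−3·3/8=87/8; d'=(6−3·29/4)/(87/8)=-42/29
row 3: denom=8−3·8/29=208/29; d'=(-4−3·-42/29)/(208/29)=5/104
row 4: denom=6−1·29/208=1219/208; d'=(-21−1·5/104)/(1219/208)=-4378/1219
back: M4=-4378/1219
back: M3=5/104−29/208·-4378/1219=669/1219
back: M2=-42/29−8/29·669/1219=-1950/1219
back: M1=29/4−3/8·-1950/1219=9569/1219
M: M0=0, M1=9569/1219, M2=-1950/1219, M3=669/1219, M4=-4378/1219, M5=0
seg 0: a=5, c=M0/2=0, d=(M1−M0)/(6·1)=9569/7314, b=Δ0−h0·(2M0+M1)/6=-75395/7314
seg 1: a=-4, c=M1/2=9569/2438, d=(M2−M1)/(6·3)=-11519/21942, b=Δ1−h1·(2M1+M2)/6=-23344/3657
seg 2: a=-2, c=M2/2=-975/1219, d=(M3−M2)/(6·3)=291/2438, b=Δ2−h2·(2M2+M3)/6=21883/7314
seg 3: a=3, c=M3/2=669/2438, d=(M4−M3)/(6·1)=-5047/7314, b=Δ3−h3·(2M3+M4)/6=5177/3657
seg 4: a=4, c=M4/2=-2189/1219, d=(M5−M4)/(6·2)=2189/7314, b=Δ4−h4·(2M4+M5)/6=-773/7314
t_q=3/4 → seg 0, τ=3/4; S=5+-75395/7314·τ+0·τ²+9569/7314·τ³=-340039/156032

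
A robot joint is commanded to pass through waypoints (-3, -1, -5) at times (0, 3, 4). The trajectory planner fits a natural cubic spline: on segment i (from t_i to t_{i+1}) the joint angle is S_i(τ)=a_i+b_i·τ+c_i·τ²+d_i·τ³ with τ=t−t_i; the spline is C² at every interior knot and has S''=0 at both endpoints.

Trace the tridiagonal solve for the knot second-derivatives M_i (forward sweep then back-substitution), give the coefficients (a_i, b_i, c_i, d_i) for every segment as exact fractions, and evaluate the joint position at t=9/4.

Δ: Δ0=2/3, Δ1=-4
row 1: diag=8, rhs=-28; c'=1/8, d'=-7/2
back: M1=-7/2
M: M0=0, M1=-7/2, M2=0
seg 0: a=-3, c=M0/2=0, d=(M1−M0)/(6·3)=-7/36, b=Δ0−h0·(2M0+M1)/6=29/12
seg 1: a=-1, c=M1/2=-7/4, d=(M2−M1)/(6·1)=7/12, b=Δ1−h1·(2M1+M2)/6=-17/6
t_q=9/4 → seg 0, τ=9/4; S=-3+29/12·τ+0·τ²+-7/36·τ³=57/256

  seg 0: a=-3 b=29/12 c=0 d=-7/36
  seg 1: a=-1 b=-17/6 c=-7/4 d=7/12
S(9/4) = 57/256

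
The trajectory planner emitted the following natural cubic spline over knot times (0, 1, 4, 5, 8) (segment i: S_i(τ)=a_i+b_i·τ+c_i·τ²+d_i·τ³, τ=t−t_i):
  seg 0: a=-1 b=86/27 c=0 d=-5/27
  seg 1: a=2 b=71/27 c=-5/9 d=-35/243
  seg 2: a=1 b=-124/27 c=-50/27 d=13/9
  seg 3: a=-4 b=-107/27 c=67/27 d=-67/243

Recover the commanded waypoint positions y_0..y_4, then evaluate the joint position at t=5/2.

y_0=-1 y_1=2 y_2=1 y_3=-4 y_4=-1
S(5/2) = 101/24

y_0 = S_0(0) = a_0 = -1
y_1 = S_1(0) = a_1 = 2
y_2 = S_2(0) = a_2 = 1
y_3 = S_3(0) = a_3 = -4
y_4 = S_3(3) = -1
t_q=5/2 is in segment 1 (τ=3/2); S_1(τ)=101/24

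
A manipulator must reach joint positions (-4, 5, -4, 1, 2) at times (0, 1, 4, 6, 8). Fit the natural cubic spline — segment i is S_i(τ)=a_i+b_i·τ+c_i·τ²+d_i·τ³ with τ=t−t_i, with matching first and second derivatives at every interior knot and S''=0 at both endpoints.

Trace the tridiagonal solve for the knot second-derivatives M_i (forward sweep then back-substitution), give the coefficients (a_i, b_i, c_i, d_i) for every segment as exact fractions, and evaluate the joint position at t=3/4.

  seg 0: a=-4 b=735/67 c=0 d=-132/67
  seg 1: a=5 b=339/67 c=-396/67 d=72/67
  seg 2: a=-4 b=-93/67 c=252/67 d=-487/536
  seg 3: a=1 b=369/134 c=-453/268 d=151/536
S(3/4) = 3641/1072

Δ: Δ0=9, Δ1=-3, Δ2=5/2, Δ3=1/2
row 1: diag=8, rhs=-72; c'=3/8, d'=-9
row 2: denom=10−3·3/8=71/8; d'=(33−3·-9)/(71/8)=480/71
row 3: denom=8−2·16/71=536/71; d'=(-12−2·480/71)/(536/71)=-453/134
back: M3=-453/134
back: M2=480/71−16/71·-453/134=504/67
back: M1=-9−3/8·504/67=-792/67
M: M0=0, M1=-792/67, M2=504/67, M3=-453/134, M4=0
seg 0: a=-4, c=M0/2=0, d=(M1−M0)/(6·1)=-132/67, b=Δ0−h0·(2M0+M1)/6=735/67
seg 1: a=5, c=M1/2=-396/67, d=(M2−M1)/(6·3)=72/67, b=Δ1−h1·(2M1+M2)/6=339/67
seg 2: a=-4, c=M2/2=252/67, d=(M3−M2)/(6·2)=-487/536, b=Δ2−h2·(2M2+M3)/6=-93/67
seg 3: a=1, c=M3/2=-453/268, d=(M4−M3)/(6·2)=151/536, b=Δ3−h3·(2M3+M4)/6=369/134
t_q=3/4 → seg 0, τ=3/4; S=-4+735/67·τ+0·τ²+-132/67·τ³=3641/1072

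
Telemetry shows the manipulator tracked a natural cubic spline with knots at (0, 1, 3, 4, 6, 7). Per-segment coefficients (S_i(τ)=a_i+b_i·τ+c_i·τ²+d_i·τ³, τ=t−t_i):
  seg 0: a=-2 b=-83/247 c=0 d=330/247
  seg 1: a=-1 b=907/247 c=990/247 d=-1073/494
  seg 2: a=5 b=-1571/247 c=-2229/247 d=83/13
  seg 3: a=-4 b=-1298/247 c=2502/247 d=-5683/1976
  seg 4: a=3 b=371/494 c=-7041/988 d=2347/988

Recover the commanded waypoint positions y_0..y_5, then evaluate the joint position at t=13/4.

y_0 = S_0(0) = a_0 = -2
y_1 = S_1(0) = a_1 = -1
y_2 = S_2(0) = a_2 = 5
y_3 = S_3(0) = a_3 = -4
y_4 = S_4(0) = a_4 = 3
y_5 = S_4(1) = -1
t_q=13/4 is in segment 2 (τ=1/4); S_2(τ)=46565/15808

y_0=-2 y_1=-1 y_2=5 y_3=-4 y_4=3 y_5=-1
S(13/4) = 46565/15808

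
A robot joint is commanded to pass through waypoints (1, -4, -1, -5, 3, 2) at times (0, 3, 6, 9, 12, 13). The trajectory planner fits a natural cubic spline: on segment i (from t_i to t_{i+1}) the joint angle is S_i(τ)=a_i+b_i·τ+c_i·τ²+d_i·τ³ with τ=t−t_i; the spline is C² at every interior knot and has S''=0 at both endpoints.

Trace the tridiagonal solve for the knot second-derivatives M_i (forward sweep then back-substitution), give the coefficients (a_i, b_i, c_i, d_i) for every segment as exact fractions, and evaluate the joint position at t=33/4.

  seg 0: a=1 b=-247/93 c=0 d=92/837
  seg 1: a=-4 b=29/93 c=92/93 d=-212/837
  seg 2: a=-1 b=-55/93 c=-40/31 d=97/279
  seg 3: a=-5 b=98/93 c=57/31 d=-121/279
  seg 4: a=3 b=35/93 c=-64/31 d=64/93
S(33/4) = -9727/1984

Δ: Δ0=-5/3, Δ1=1, Δ2=-4/3, Δ3=8/3, Δ4=-1
row 1: diag=12, rhs=16; c'=1/4, d'=4/3
row 2: denom=12−3·1/4=45/4; d'=(-14−3·4/3)/(45/4)=-8/5
row 3: denom=12−3·4/15=56/5; d'=(24−3·-8/5)/(56/5)=18/7
row 4: denom=8−3·15/56=403/56; d'=(-22−3·18/7)/(403/56)=-128/31
back: M4=-128/31
back: M3=18/7−15/56·-128/31=114/31
back: M2=-8/5−4/15·114/31=-80/31
back: M1=4/3−1/4·-80/31=184/93
M: M0=0, M1=184/93, M2=-80/31, M3=114/31, M4=-128/31, M5=0
seg 0: a=1, c=M0/2=0, d=(M1−M0)/(6·3)=92/837, b=Δ0−h0·(2M0+M1)/6=-247/93
seg 1: a=-4, c=M1/2=92/93, d=(M2−M1)/(6·3)=-212/837, b=Δ1−h1·(2M1+M2)/6=29/93
seg 2: a=-1, c=M2/2=-40/31, d=(M3−M2)/(6·3)=97/279, b=Δ2−h2·(2M2+M3)/6=-55/93
seg 3: a=-5, c=M3/2=57/31, d=(M4−M3)/(6·3)=-121/279, b=Δ3−h3·(2M3+M4)/6=98/93
seg 4: a=3, c=M4/2=-64/31, d=(M5−M4)/(6·1)=64/93, b=Δ4−h4·(2M4+M5)/6=35/93
t_q=33/4 → seg 2, τ=9/4; S=-1+-55/93·τ+-40/31·τ²+97/279·τ³=-9727/1984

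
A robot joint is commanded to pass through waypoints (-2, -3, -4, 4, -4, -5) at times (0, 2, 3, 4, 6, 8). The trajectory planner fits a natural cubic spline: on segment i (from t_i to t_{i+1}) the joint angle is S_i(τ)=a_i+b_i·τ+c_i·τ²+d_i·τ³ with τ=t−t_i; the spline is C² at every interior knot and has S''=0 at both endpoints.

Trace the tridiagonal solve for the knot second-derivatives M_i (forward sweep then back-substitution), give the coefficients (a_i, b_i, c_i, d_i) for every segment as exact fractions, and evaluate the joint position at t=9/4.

Δ: Δ0=-1/2, Δ1=-1, Δ2=8, Δ3=-4, Δ4=-1/2
row 1: diag=6, rhs=-3; c'=1/6, d'=-1/2
row 2: denom=4−1·1/6=23/6; d'=(54−1·-1/2)/(23/6)=327/23
row 3: denom=6−1·6/23=132/23; d'=(-72−1·327/23)/(132/23)=-661/44
row 4: denom=8−2·23/66=241/33; d'=(21−2·-661/44)/(241/33)=3369/482
back: M4=3369/482
back: M3=-661/44−23/66·3369/482=-8415/482
back: M2=327/23−6/23·-8415/482=4524/241
back: M1=-1/2−1/6·4524/241=-1749/482
M: M0=0, M1=-1749/482, M2=4524/241, M3=-8415/482, M4=3369/482, M5=0
seg 0: a=-2, c=M0/2=0, d=(M1−M0)/(6·2)=-583/1928, b=Δ0−h0·(2M0+M1)/6=171/241
seg 1: a=-3, c=M1/2=-1749/964, d=(M2−M1)/(6·1)=3599/964, b=Δ1−h1·(2M1+M2)/6=-1407/482
seg 2: a=-4, c=M2/2=2262/241, d=(M3−M2)/(6·1)=-5821/964, b=Δ2−h2·(2M2+M3)/6=4485/964
seg 3: a=4, c=M3/2=-8415/964, d=(M4−M3)/(6·2)=491/241, b=Δ3−h3·(2M3+M4)/6=2559/482
seg 4: a=-4, c=M4/2=3369/964, d=(M5−M4)/(6·2)=-1123/1928, b=Δ4−h4·(2M4+M5)/6=-2487/482
t_q=9/4 → seg 1, τ=1/4; S=-3+-1407/482·τ+-1749/964·τ²+3599/964·τ³=-233509/61696

  seg 0: a=-2 b=171/241 c=0 d=-583/1928
  seg 1: a=-3 b=-1407/482 c=-1749/964 d=3599/964
  seg 2: a=-4 b=4485/964 c=2262/241 d=-5821/964
  seg 3: a=4 b=2559/482 c=-8415/964 d=491/241
  seg 4: a=-4 b=-2487/482 c=3369/964 d=-1123/1928
S(9/4) = -233509/61696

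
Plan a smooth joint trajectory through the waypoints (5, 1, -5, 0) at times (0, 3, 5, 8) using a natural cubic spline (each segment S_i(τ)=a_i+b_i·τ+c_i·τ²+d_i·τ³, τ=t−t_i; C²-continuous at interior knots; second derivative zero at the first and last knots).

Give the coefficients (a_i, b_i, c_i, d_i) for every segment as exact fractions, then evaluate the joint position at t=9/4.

Δ: Δ0=-4/3, Δ1=-3, Δ2=5/3
row 1: diag=10, rhs=-10; c'=1/5, d'=-1
row 2: denom=10−2·1/5=48/5; d'=(28−2·-1)/(48/5)=25/8
back: M2=25/8
back: M1=-1−1/5·25/8=-13/8
M: M0=0, M1=-13/8, M2=25/8, M3=0
seg 0: a=5, c=M0/2=0, d=(M1−M0)/(6·3)=-13/144, b=Δ0−h0·(2M0+M1)/6=-25/48
seg 1: a=1, c=M1/2=-13/16, d=(M2−M1)/(6·2)=19/48, b=Δ1−h1·(2M1+M2)/6=-71/24
seg 2: a=-5, c=M2/2=25/16, d=(M3−M2)/(6·3)=-25/144, b=Δ2−h2·(2M2+M3)/6=-35/24
t_q=9/4 → seg 0, τ=9/4; S=5+-25/48·τ+0·τ²+-13/144·τ³=2867/1024

  seg 0: a=5 b=-25/48 c=0 d=-13/144
  seg 1: a=1 b=-71/24 c=-13/16 d=19/48
  seg 2: a=-5 b=-35/24 c=25/16 d=-25/144
S(9/4) = 2867/1024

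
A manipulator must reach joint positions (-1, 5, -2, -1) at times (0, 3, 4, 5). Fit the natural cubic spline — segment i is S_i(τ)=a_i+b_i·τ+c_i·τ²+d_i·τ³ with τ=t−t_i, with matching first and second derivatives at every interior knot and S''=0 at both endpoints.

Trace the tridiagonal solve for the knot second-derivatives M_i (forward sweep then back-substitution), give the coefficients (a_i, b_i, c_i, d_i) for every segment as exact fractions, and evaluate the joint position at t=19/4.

Δ: Δ0=2, Δ1=-7, Δ2=1
row 1: diag=8, rhs=-54; c'=1/8, d'=-27/4
row 2: denom=4−1·1/8=31/8; d'=(48−1·-27/4)/(31/8)=438/31
back: M2=438/31
back: M1=-27/4−1/8·438/31=-264/31
M: M0=0, M1=-264/31, M2=438/31, M3=0
seg 0: a=-1, c=M0/2=0, d=(M1−M0)/(6·3)=-44/93, b=Δ0−h0·(2M0+M1)/6=194/31
seg 1: a=5, c=M1/2=-132/31, d=(M2−M1)/(6·1)=117/31, b=Δ1−h1·(2M1+M2)/6=-202/31
seg 2: a=-2, c=M2/2=219/31, d=(M3−M2)/(6·1)=-73/31, b=Δ2−h2·(2M2+M3)/6=-115/31
t_q=19/4 → seg 2, τ=3/4; S=-2+-115/31·τ+219/31·τ²+-73/31·τ³=-3575/1984

  seg 0: a=-1 b=194/31 c=0 d=-44/93
  seg 1: a=5 b=-202/31 c=-132/31 d=117/31
  seg 2: a=-2 b=-115/31 c=219/31 d=-73/31
S(19/4) = -3575/1984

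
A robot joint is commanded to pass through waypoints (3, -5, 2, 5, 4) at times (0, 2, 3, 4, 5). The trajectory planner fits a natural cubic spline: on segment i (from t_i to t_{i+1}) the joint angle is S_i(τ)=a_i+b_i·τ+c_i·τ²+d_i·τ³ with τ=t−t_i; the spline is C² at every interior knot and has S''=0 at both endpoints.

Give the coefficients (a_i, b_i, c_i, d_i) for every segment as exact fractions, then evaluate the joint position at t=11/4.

Δ: Δ0=-4, Δ1=7, Δ2=3, Δ3=-1
row 1: diag=6, rhs=66; c'=1/6, d'=11
row 2: denom=4−1·1/6=23/6; d'=(-24−1·11)/(23/6)=-210/23
row 3: denom=4−1·6/23=86/23; d'=(-24−1·-210/23)/(86/23)=-171/43
back: M3=-171/43
back: M2=-210/23−6/23·-171/43=-348/43
back: M1=11−1/6·-348/43=531/43
M: M0=0, M1=531/43, M2=-348/43, M3=-171/43, M4=0
seg 0: a=3, c=M0/2=0, d=(M1−M0)/(6·2)=177/172, b=Δ0−h0·(2M0+M1)/6=-349/43
seg 1: a=-5, c=M1/2=531/86, d=(M2−M1)/(6·1)=-293/86, b=Δ1−h1·(2M1+M2)/6=182/43
seg 2: a=2, c=M2/2=-174/43, d=(M3−M2)/(6·1)=59/86, b=Δ2−h2·(2M2+M3)/6=547/86
seg 3: a=5, c=M3/2=-171/86, d=(M4−M3)/(6·1)=57/86, b=Δ3−h3·(2M3+M4)/6=14/43
t_q=11/4 → seg 1, τ=3/4; S=-5+182/43·τ+531/86·τ²+-293/86·τ³=1157/5504

  seg 0: a=3 b=-349/43 c=0 d=177/172
  seg 1: a=-5 b=182/43 c=531/86 d=-293/86
  seg 2: a=2 b=547/86 c=-174/43 d=59/86
  seg 3: a=5 b=14/43 c=-171/86 d=57/86
S(11/4) = 1157/5504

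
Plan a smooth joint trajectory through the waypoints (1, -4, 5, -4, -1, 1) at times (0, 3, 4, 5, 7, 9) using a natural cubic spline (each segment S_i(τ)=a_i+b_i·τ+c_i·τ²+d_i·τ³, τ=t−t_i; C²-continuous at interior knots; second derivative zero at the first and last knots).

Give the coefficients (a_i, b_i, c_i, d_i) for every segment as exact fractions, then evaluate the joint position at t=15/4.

Δ: Δ0=-5/3, Δ1=9, Δ2=-9, Δ3=3/2, Δ4=1
row 1: diag=8, rhs=64; c'=1/8, d'=8
row 2: denom=4−1·1/8=31/8; d'=(-108−1·8)/(31/8)=-928/31
row 3: denom=6−1·8/31=178/31; d'=(63−1·-928/31)/(178/31)=2881/178
row 4: denom=8−2·31/89=650/89; d'=(-3−2·2881/178)/(650/89)=-1574/325
back: M4=-1574/325
back: M3=2881/178−31/89·-1574/325=11617/650
back: M2=-928/31−8/31·11617/650=-11228/325
back: M1=8−1/8·-11228/325=8007/650
M: M0=0, M1=8007/650, M2=-11228/325, M3=11617/650, M4=-1574/325, M5=0
seg 0: a=1, c=M0/2=0, d=(M1−M0)/(6·3)=2669/3900, b=Δ0−h0·(2M0+M1)/6=-30521/3900
seg 1: a=-4, c=M1/2=8007/1300, d=(M2−M1)/(6·1)=-30463/3900, b=Δ1−h1·(2M1+M2)/6=20771/1950
seg 2: a=5, c=M2/2=-5614/325, d=(M3−M2)/(6·1)=2621/300, b=Δ2−h2·(2M2+M3)/6=-361/780
seg 3: a=-4, c=M3/2=11617/1300, d=(M4−M3)/(6·2)=-2953/1560, b=Δ3−h3·(2M3+M4)/6=-17161/1950
seg 4: a=-1, c=M4/2=-787/325, d=(M5−M4)/(6·2)=787/1950, b=Δ4−h4·(2M4+M5)/6=4123/975
t_q=15/4 → seg 1, τ=3/4; S=-4+20771/1950·τ+8007/1300·τ²+-30463/3900·τ³=345957/83200

  seg 0: a=1 b=-30521/3900 c=0 d=2669/3900
  seg 1: a=-4 b=20771/1950 c=8007/1300 d=-30463/3900
  seg 2: a=5 b=-361/780 c=-5614/325 d=2621/300
  seg 3: a=-4 b=-17161/1950 c=11617/1300 d=-2953/1560
  seg 4: a=-1 b=4123/975 c=-787/325 d=787/1950
S(15/4) = 345957/83200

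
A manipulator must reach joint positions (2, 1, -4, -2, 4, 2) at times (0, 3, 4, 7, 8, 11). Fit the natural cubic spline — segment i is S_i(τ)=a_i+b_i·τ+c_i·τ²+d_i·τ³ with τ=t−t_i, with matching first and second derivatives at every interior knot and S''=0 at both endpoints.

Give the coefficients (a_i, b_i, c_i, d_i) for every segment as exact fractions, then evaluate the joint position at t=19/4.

Δ: Δ0=-1/3, Δ1=-5, Δ2=2/3, Δ3=6, Δ4=-2/3
row 1: diag=8, rhs=-28; c'=1/8, d'=-7/2
row 2: denom=8−1·1/8=63/8; d'=(34−1·-7/2)/(63/8)=100/21
row 3: denom=8−3·8/21=48/7; d'=(32−3·100/21)/(48/7)=31/12
row 4: denom=8−1·7/48=377/48; d'=(-40−1·31/12)/(377/48)=-2044/377
back: M4=-2044/377
back: M3=31/12−7/48·-2044/377=1272/377
back: M2=100/21−8/21·1272/377=3932/1131
back: M1=-7/2−1/8·3932/1131=-4450/1131
M: M0=0, M1=-4450/1131, M2=3932/1131, M3=1272/377, M4=-2044/377, M5=0
seg 0: a=2, c=M0/2=0, d=(M1−M0)/(6·3)=-2225/10179, b=Δ0−h0·(2M0+M1)/6=616/377
seg 1: a=1, c=M1/2=-2225/1131, d=(M2−M1)/(6·1)=1397/1131, b=Δ1−h1·(2M1+M2)/6=-1609/377
seg 2: a=-4, c=M2/2=1966/1131, d=(M3−M2)/(6·3)=-2/351, b=Δ2−h2·(2M2+M3)/6=-5086/1131
seg 3: a=-2, c=M3/2=636/377, d=(M4−M3)/(6·1)=-1658/1131, b=Δ3−h3·(2M3+M4)/6=6536/1131
seg 4: a=4, c=M4/2=-1022/377, d=(M5−M4)/(6·3)=1022/3393, b=Δ4−h4·(2M4+M5)/6=5378/1131
t_q=19/4 → seg 2, τ=3/4; S=-4+-5086/1131·τ+1966/1131·τ²+-2/351·τ³=-77177/12064

  seg 0: a=2 b=616/377 c=0 d=-2225/10179
  seg 1: a=1 b=-1609/377 c=-2225/1131 d=1397/1131
  seg 2: a=-4 b=-5086/1131 c=1966/1131 d=-2/351
  seg 3: a=-2 b=6536/1131 c=636/377 d=-1658/1131
  seg 4: a=4 b=5378/1131 c=-1022/377 d=1022/3393
S(19/4) = -77177/12064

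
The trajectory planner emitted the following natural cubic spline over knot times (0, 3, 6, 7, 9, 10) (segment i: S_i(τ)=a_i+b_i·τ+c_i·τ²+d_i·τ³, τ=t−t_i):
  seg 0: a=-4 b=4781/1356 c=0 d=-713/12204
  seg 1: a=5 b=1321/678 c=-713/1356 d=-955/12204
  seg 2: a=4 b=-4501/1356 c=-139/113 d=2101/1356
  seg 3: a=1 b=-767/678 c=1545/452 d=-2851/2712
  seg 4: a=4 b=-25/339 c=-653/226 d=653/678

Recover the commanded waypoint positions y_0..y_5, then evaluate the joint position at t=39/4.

y_0 = S_0(0) = a_0 = -4
y_1 = S_1(0) = a_1 = 5
y_2 = S_2(0) = a_2 = 4
y_3 = S_3(0) = a_3 = 1
y_4 = S_4(0) = a_4 = 4
y_5 = S_4(1) = 2
t_q=39/4 is in segment 4 (τ=3/4); S_4(τ)=39425/14464

y_0=-4 y_1=5 y_2=4 y_3=1 y_4=4 y_5=2
S(39/4) = 39425/14464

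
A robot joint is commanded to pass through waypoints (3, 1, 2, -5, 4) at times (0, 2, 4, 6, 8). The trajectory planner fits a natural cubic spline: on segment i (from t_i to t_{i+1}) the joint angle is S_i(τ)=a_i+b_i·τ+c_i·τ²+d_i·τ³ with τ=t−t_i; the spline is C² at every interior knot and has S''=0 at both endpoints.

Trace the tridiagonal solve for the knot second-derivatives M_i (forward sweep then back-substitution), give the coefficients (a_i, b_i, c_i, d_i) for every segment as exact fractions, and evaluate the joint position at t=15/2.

Δ: Δ0=-1, Δ1=1/2, Δ2=-7/2, Δ3=9/2
row 1: diag=8, rhs=9; c'=1/4, d'=9/8
row 2: denom=8−2·1/4=15/2; d'=(-24−2·9/8)/(15/2)=-7/2
row 3: denom=8−2·4/15=112/15; d'=(48−2·-7/2)/(112/15)=825/112
back: M3=825/112
back: M2=-7/2−4/15·825/112=-153/28
back: M1=9/8−1/4·-153/28=279/112
M: M0=0, M1=279/112, M2=-153/28, M3=825/112, M4=0
seg 0: a=3, c=M0/2=0, d=(M1−M0)/(6·2)=93/448, b=Δ0−h0·(2M0+M1)/6=-205/112
seg 1: a=1, c=M1/2=279/224, d=(M2−M1)/(6·2)=-297/448, b=Δ1−h1·(2M1+M2)/6=37/56
seg 2: a=2, c=M2/2=-153/56, d=(M3−M2)/(6·2)=479/448, b=Δ2−h2·(2M2+M3)/6=-37/16
seg 3: a=-5, c=M3/2=825/224, d=(M4−M3)/(6·2)=-275/448, b=Δ3−h3·(2M3+M4)/6=-23/56
t_q=15/2 → seg 3, τ=3/2; S=-5+-23/56·τ+825/224·τ²+-275/448·τ³=2147/3584

  seg 0: a=3 b=-205/112 c=0 d=93/448
  seg 1: a=1 b=37/56 c=279/224 d=-297/448
  seg 2: a=2 b=-37/16 c=-153/56 d=479/448
  seg 3: a=-5 b=-23/56 c=825/224 d=-275/448
S(15/2) = 2147/3584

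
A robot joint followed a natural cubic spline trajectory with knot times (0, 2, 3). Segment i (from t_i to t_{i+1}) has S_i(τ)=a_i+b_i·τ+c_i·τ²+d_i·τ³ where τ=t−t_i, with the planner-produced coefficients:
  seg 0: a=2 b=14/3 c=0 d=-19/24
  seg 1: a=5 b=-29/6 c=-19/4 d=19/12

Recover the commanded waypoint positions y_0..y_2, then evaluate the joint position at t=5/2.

y_0 = S_0(0) = a_0 = 2
y_1 = S_1(0) = a_1 = 5
y_2 = S_1(1) = -3
t_q=5/2 is in segment 1 (τ=1/2); S_1(τ)=51/32

y_0=2 y_1=5 y_2=-3
S(5/2) = 51/32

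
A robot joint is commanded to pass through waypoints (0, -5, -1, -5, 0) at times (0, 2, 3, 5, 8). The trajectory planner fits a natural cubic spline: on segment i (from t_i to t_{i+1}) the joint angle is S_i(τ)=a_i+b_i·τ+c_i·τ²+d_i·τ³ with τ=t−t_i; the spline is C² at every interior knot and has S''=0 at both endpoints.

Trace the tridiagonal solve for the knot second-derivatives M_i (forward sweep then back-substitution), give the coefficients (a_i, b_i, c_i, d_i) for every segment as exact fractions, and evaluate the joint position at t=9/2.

  seg 0: a=0 b=-5033/978 c=0 d=647/978
  seg 1: a=-5 b=2731/978 c=647/163 d=-2701/978
  seg 2: a=-1 b=1196/489 c=-1407/326 d=2047/1956
  seg 3: a=-5 b=-1105/489 c=320/163 d=-320/1467
S(9/2) = -18309/5216

Δ: Δ0=-5/2, Δ1=4, Δ2=-2, Δ3=5/3
row 1: diag=6, rhs=39; c'=1/6, d'=13/2
row 2: denom=6−1·1/6=35/6; d'=(-36−1·13/2)/(35/6)=-51/7
row 3: denom=10−2·12/35=326/35; d'=(22−2·-51/7)/(326/35)=640/163
back: M3=640/163
back: M2=-51/7−12/35·640/163=-1407/163
back: M1=13/2−1/6·-1407/163=1294/163
M: M0=0, M1=1294/163, M2=-1407/163, M3=640/163, M4=0
seg 0: a=0, c=M0/2=0, d=(M1−M0)/(6·2)=647/978, b=Δ0−h0·(2M0+M1)/6=-5033/978
seg 1: a=-5, c=M1/2=647/163, d=(M2−M1)/(6·1)=-2701/978, b=Δ1−h1·(2M1+M2)/6=2731/978
seg 2: a=-1, c=M2/2=-1407/326, d=(M3−M2)/(6·2)=2047/1956, b=Δ2−h2·(2M2+M3)/6=1196/489
seg 3: a=-5, c=M3/2=320/163, d=(M4−M3)/(6·3)=-320/1467, b=Δ3−h3·(2M3+M4)/6=-1105/489
t_q=9/2 → seg 2, τ=3/2; S=-1+1196/489·τ+-1407/326·τ²+2047/1956·τ³=-18309/5216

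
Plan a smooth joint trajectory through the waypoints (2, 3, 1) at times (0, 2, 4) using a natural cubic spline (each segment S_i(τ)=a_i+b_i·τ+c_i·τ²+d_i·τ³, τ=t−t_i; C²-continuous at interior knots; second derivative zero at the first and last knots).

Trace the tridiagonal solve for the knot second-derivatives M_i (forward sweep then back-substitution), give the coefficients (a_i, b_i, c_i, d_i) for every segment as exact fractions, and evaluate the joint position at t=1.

Δ: Δ0=1/2, Δ1=-1
row 1: diag=8, rhs=-9; c'=1/4, d'=-9/8
back: M1=-9/8
M: M0=0, M1=-9/8, M2=0
seg 0: a=2, c=M0/2=0, d=(M1−M0)/(6·2)=-3/32, b=Δ0−h0·(2M0+M1)/6=7/8
seg 1: a=3, c=M1/2=-9/16, d=(M2−M1)/(6·2)=3/32, b=Δ1−h1·(2M1+M2)/6=-1/4
t_q=1 → seg 0, τ=1; S=2+7/8·τ+0·τ²+-3/32·τ³=89/32

  seg 0: a=2 b=7/8 c=0 d=-3/32
  seg 1: a=3 b=-1/4 c=-9/16 d=3/32
S(1) = 89/32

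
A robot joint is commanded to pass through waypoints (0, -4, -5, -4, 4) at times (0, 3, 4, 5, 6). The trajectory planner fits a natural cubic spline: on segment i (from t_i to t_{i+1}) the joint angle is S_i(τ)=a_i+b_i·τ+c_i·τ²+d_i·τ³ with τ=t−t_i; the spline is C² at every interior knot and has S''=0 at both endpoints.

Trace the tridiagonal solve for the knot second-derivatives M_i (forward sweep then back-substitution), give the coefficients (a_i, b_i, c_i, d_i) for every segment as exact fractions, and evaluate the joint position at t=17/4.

Δ: Δ0=-4/3, Δ1=-1, Δ2=1, Δ3=8
row 1: diag=8, rhs=2; c'=1/8, d'=1/4
row 2: denom=4−1·1/8=31/8; d'=(12−1·1/4)/(31/8)=94/31
row 3: denom=4−1·8/31=116/31; d'=(42−1·94/31)/(116/31)=302/29
back: M3=302/29
back: M2=94/31−8/31·302/29=10/29
back: M1=1/4−1/8·10/29=6/29
M: M0=0, M1=6/29, M2=10/29, M3=302/29, M4=0
seg 0: a=0, c=M0/2=0, d=(M1−M0)/(6·3)=1/87, b=Δ0−h0·(2M0+M1)/6=-125/87
seg 1: a=-4, c=M1/2=3/29, d=(M2−M1)/(6·1)=2/87, b=Δ1−h1·(2M1+M2)/6=-98/87
seg 2: a=-5, c=M2/2=5/29, d=(M3−M2)/(6·1)=146/87, b=Δ2−h2·(2M2+M3)/6=-74/87
seg 3: a=-4, c=M3/2=151/29, d=(M4−M3)/(6·1)=-151/87, b=Δ3−h3·(2M3+M4)/6=394/87
t_q=17/4 → seg 2, τ=1/4; S=-5+-74/87·τ+5/29·τ²+146/87·τ³=-4803/928

  seg 0: a=0 b=-125/87 c=0 d=1/87
  seg 1: a=-4 b=-98/87 c=3/29 d=2/87
  seg 2: a=-5 b=-74/87 c=5/29 d=146/87
  seg 3: a=-4 b=394/87 c=151/29 d=-151/87
S(17/4) = -4803/928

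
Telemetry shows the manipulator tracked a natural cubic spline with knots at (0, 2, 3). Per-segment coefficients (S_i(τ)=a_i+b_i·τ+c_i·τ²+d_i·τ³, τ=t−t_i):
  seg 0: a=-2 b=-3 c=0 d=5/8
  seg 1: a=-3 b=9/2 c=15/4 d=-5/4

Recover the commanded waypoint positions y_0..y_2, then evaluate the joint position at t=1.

y_0 = S_0(0) = a_0 = -2
y_1 = S_1(0) = a_1 = -3
y_2 = S_1(1) = 4
t_q=1 is in segment 0 (τ=1); S_0(τ)=-35/8

y_0=-2 y_1=-3 y_2=4
S(1) = -35/8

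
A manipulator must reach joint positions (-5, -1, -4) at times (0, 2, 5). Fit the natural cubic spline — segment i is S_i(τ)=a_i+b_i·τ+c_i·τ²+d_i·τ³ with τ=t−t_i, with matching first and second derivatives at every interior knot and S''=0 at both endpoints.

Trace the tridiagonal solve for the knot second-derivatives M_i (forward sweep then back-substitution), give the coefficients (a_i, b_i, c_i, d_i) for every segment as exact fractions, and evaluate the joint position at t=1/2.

  seg 0: a=-5 b=13/5 c=0 d=-3/20
  seg 1: a=-1 b=4/5 c=-9/10 d=1/10
S(1/2) = -119/32

Δ: Δ0=2, Δ1=-1
row 1: diag=10, rhs=-18; c'=3/10, d'=-9/5
back: M1=-9/5
M: M0=0, M1=-9/5, M2=0
seg 0: a=-5, c=M0/2=0, d=(M1−M0)/(6·2)=-3/20, b=Δ0−h0·(2M0+M1)/6=13/5
seg 1: a=-1, c=M1/2=-9/10, d=(M2−M1)/(6·3)=1/10, b=Δ1−h1·(2M1+M2)/6=4/5
t_q=1/2 → seg 0, τ=1/2; S=-5+13/5·τ+0·τ²+-3/20·τ³=-119/32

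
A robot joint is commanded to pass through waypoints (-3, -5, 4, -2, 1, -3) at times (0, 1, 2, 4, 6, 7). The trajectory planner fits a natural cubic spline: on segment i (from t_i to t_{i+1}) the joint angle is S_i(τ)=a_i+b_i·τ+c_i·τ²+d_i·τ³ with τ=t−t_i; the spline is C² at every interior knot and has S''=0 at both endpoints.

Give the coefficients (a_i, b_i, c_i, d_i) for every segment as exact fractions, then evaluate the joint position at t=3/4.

  seg 0: a=-3 b=-1269/229 c=0 d=811/229
  seg 1: a=-5 b=1164/229 c=2433/229 d=-1536/229
  seg 2: a=4 b=1422/229 c=-2175/229 d=2241/916
  seg 3: a=-2 b=-555/229 c=2373/458 d=-2949/1832
  seg 4: a=1 b=-465/458 c=-4101/916 d=1367/916
S(3/4) = -82983/14656

Δ: Δ0=-2, Δ1=9, Δ2=-3, Δ3=3/2, Δ4=-4
row 1: diag=4, rhs=66; c'=1/4, d'=33/2
row 2: denom=6−1·1/4=23/4; d'=(-72−1·33/2)/(23/4)=-354/23
row 3: denom=8−2·8/23=168/23; d'=(27−2·-354/23)/(168/23)=443/56
row 4: denom=6−2·23/84=229/42; d'=(-33−2·443/56)/(229/42)=-4101/458
back: M4=-4101/458
back: M3=443/56−23/84·-4101/458=2373/229
back: M2=-354/23−8/23·2373/229=-4350/229
back: M1=33/2−1/4·-4350/229=4866/229
M: M0=0, M1=4866/229, M2=-4350/229, M3=2373/229, M4=-4101/458, M5=0
seg 0: a=-3, c=M0/2=0, d=(M1−M0)/(6·1)=811/229, b=Δ0−h0·(2M0+M1)/6=-1269/229
seg 1: a=-5, c=M1/2=2433/229, d=(M2−M1)/(6·1)=-1536/229, b=Δ1−h1·(2M1+M2)/6=1164/229
seg 2: a=4, c=M2/2=-2175/229, d=(M3−M2)/(6·2)=2241/916, b=Δ2−h2·(2M2+M3)/6=1422/229
seg 3: a=-2, c=M3/2=2373/458, d=(M4−M3)/(6·2)=-2949/1832, b=Δ3−h3·(2M3+M4)/6=-555/229
seg 4: a=1, c=M4/2=-4101/916, d=(M5−M4)/(6·1)=1367/916, b=Δ4−h4·(2M4+M5)/6=-465/458
t_q=3/4 → seg 0, τ=3/4; S=-3+-1269/229·τ+0·τ²+811/229·τ³=-82983/14656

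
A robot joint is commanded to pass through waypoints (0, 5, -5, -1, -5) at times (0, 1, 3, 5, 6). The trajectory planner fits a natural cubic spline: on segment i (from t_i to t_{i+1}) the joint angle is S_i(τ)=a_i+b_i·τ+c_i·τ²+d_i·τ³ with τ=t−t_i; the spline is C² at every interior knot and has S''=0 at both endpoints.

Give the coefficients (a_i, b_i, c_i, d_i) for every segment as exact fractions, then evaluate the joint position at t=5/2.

Δ: Δ0=5, Δ1=-5, Δ2=2, Δ3=-4
row 1: diag=6, rhs=-60; c'=1/3, d'=-10
row 2: denom=8−2·1/3=22/3; d'=(42−2·-10)/(22/3)=93/11
row 3: denom=6−2·3/11=60/11; d'=(-36−2·93/11)/(60/11)=-97/10
back: M3=-97/10
back: M2=93/11−3/11·-97/10=111/10
back: M1=-10−1/3·111/10=-137/10
M: M0=0, M1=-137/10, M2=111/10, M3=-97/10, M4=0
seg 0: a=0, c=M0/2=0, d=(M1−M0)/(6·1)=-137/60, b=Δ0−h0·(2M0+M1)/6=437/60
seg 1: a=5, c=M1/2=-137/20, d=(M2−M1)/(6·2)=31/15, b=Δ1−h1·(2M1+M2)/6=13/30
seg 2: a=-5, c=M2/2=111/20, d=(M3−M2)/(6·2)=-26/15, b=Δ2−h2·(2M2+M3)/6=-13/6
seg 3: a=-1, c=M3/2=-97/20, d=(M4−M3)/(6·1)=97/60, b=Δ3−h3·(2M3+M4)/6=-23/30
t_q=5/2 → seg 1, τ=3/2; S=5+13/30·τ+-137/20·τ²+31/15·τ³=-223/80

  seg 0: a=0 b=437/60 c=0 d=-137/60
  seg 1: a=5 b=13/30 c=-137/20 d=31/15
  seg 2: a=-5 b=-13/6 c=111/20 d=-26/15
  seg 3: a=-1 b=-23/30 c=-97/20 d=97/60
S(5/2) = -223/80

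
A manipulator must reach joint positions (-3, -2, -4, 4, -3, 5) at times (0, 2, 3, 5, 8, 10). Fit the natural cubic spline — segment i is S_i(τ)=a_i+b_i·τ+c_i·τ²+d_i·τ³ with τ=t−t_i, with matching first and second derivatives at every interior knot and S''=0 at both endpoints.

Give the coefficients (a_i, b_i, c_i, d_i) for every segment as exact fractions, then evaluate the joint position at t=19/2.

  seg 0: a=-3 b=32543/17670 c=0 d=-5927/17670
  seg 1: a=-2 b=-38581/17670 c=-5927/2945 d=38803/17670
  seg 2: a=-4 b=3352/8835 c=26949/5890 d=-48859/35340
  seg 3: a=4 b=18469/8835 c=-2191/589 d=19837/26505
  seg 4: a=-3 b=-188/8835 c=8882/2945 d=-4441/8835
S(19/2) = 9695/4712

Δ: Δ0=1/2, Δ1=-2, Δ2=4, Δ3=-7/3, Δ4=4
row 1: diag=6, rhs=-15; c'=1/6, d'=-5/2
row 2: denom=6−1·1/6=35/6; d'=(36−1·-5/2)/(35/6)=33/5
row 3: denom=10−2·12/35=326/35; d'=(-38−2·33/5)/(326/35)=-896/163
row 4: denom=10−3·105/326=2945/326; d'=(38−3·-896/163)/(2945/326)=17764/2945
back: M4=17764/2945
back: M3=-896/163−105/326·17764/2945=-4382/589
back: M2=33/5−12/35·-4382/589=26949/2945
back: M1=-5/2−1/6·26949/2945=-11854/2945
M: M0=0, M1=-11854/2945, M2=26949/2945, M3=-4382/589, M4=17764/2945, M5=0
seg 0: a=-3, c=M0/2=0, d=(M1−M0)/(6·2)=-5927/17670, b=Δ0−h0·(2M0+M1)/6=32543/17670
seg 1: a=-2, c=M1/2=-5927/2945, d=(M2−M1)/(6·1)=38803/17670, b=Δ1−h1·(2M1+M2)/6=-38581/17670
seg 2: a=-4, c=M2/2=26949/5890, d=(M3−M2)/(6·2)=-48859/35340, b=Δ2−h2·(2M2+M3)/6=3352/8835
seg 3: a=4, c=M3/2=-2191/589, d=(M4−M3)/(6·3)=19837/26505, b=Δ3−h3·(2M3+M4)/6=18469/8835
seg 4: a=-3, c=M4/2=8882/2945, d=(M5−M4)/(6·2)=-4441/8835, b=Δ4−h4·(2M4+M5)/6=-188/8835
t_q=19/2 → seg 4, τ=3/2; S=-3+-188/8835·τ+8882/2945·τ²+-4441/8835·τ³=9695/4712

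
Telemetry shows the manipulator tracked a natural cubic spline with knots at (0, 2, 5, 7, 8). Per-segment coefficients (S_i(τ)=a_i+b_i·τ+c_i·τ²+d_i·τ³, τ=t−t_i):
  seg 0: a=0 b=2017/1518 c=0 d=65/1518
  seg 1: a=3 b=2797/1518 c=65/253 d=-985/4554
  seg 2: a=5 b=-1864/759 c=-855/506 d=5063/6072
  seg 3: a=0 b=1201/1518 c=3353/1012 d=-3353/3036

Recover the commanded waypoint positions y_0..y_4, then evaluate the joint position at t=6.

y_0 = S_0(0) = a_0 = 0
y_1 = S_1(0) = a_1 = 3
y_2 = S_2(0) = a_2 = 5
y_3 = S_3(0) = a_3 = 0
y_4 = S_3(1) = 3
t_q=6 is in segment 2 (τ=1); S_2(τ)=3417/2024

y_0=0 y_1=3 y_2=5 y_3=0 y_4=3
S(6) = 3417/2024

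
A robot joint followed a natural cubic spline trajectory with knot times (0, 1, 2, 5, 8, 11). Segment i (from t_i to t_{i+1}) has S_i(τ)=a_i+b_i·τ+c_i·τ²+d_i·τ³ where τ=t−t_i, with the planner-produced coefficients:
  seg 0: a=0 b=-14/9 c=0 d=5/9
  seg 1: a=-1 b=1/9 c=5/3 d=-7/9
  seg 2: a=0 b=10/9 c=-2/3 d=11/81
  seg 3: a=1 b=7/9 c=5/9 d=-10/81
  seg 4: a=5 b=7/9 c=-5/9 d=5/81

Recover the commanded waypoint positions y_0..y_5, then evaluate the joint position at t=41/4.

y_0 = S_0(0) = a_0 = 0
y_1 = S_1(0) = a_1 = -1
y_2 = S_2(0) = a_2 = 0
y_3 = S_3(0) = a_3 = 1
y_4 = S_4(0) = a_4 = 5
y_5 = S_4(3) = 4
t_q=41/4 is in segment 4 (τ=9/4); S_4(τ)=297/64

y_0=0 y_1=-1 y_2=0 y_3=1 y_4=5 y_5=4
S(41/4) = 297/64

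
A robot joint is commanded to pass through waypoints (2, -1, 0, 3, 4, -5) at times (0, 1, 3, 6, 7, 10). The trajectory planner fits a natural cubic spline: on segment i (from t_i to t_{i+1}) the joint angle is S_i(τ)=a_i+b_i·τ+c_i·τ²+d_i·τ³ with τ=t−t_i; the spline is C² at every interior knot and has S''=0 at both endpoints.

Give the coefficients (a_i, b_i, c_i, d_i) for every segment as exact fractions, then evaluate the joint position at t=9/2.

Δ: Δ0=-3, Δ1=1/2, Δ2=1, Δ3=1, Δ4=-3
row 1: diag=6, rhs=21; c'=1/3, d'=7/2
row 2: denom=10−2·1/3=28/3; d'=(3−2·7/2)/(28/3)=-3/7
row 3: denom=8−3·9/28=197/28; d'=(0−3·-3/7)/(197/28)=36/197
row 4: denom=8−1·28/197=1548/197; d'=(-24−1·36/197)/(1548/197)=-397/129
back: M4=-397/129
back: M3=36/197−28/197·-397/129=80/129
back: M2=-3/7−9/28·80/129=-27/43
back: M1=7/2−1/3·-27/43=319/86
M: M0=0, M1=319/86, M2=-27/43, M3=80/129, M4=-397/129, M5=0
seg 0: a=2, c=M0/2=0, d=(M1−M0)/(6·1)=319/516, b=Δ0−h0·(2M0+M1)/6=-1867/516
seg 1: a=-1, c=M1/2=319/172, d=(M2−M1)/(6·2)=-373/1032, b=Δ1−h1·(2M1+M2)/6=-455/258
seg 2: a=0, c=M2/2=-27/86, d=(M3−M2)/(6·3)=161/2322, b=Δ2−h2·(2M2+M3)/6=170/129
seg 3: a=3, c=M3/2=40/129, d=(M4−M3)/(6·1)=-53/86, b=Δ3−h3·(2M3+M4)/6=337/258
seg 4: a=4, c=M4/2=-397/258, d=(M5−M4)/(6·3)=397/2322, b=Δ4−h4·(2M4+M5)/6=10/129
t_q=9/2 → seg 2, τ=3/2; S=0+170/129·τ+-27/86·τ²+161/2322·τ³=1035/688

  seg 0: a=2 b=-1867/516 c=0 d=319/516
  seg 1: a=-1 b=-455/258 c=319/172 d=-373/1032
  seg 2: a=0 b=170/129 c=-27/86 d=161/2322
  seg 3: a=3 b=337/258 c=40/129 d=-53/86
  seg 4: a=4 b=10/129 c=-397/258 d=397/2322
S(9/2) = 1035/688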